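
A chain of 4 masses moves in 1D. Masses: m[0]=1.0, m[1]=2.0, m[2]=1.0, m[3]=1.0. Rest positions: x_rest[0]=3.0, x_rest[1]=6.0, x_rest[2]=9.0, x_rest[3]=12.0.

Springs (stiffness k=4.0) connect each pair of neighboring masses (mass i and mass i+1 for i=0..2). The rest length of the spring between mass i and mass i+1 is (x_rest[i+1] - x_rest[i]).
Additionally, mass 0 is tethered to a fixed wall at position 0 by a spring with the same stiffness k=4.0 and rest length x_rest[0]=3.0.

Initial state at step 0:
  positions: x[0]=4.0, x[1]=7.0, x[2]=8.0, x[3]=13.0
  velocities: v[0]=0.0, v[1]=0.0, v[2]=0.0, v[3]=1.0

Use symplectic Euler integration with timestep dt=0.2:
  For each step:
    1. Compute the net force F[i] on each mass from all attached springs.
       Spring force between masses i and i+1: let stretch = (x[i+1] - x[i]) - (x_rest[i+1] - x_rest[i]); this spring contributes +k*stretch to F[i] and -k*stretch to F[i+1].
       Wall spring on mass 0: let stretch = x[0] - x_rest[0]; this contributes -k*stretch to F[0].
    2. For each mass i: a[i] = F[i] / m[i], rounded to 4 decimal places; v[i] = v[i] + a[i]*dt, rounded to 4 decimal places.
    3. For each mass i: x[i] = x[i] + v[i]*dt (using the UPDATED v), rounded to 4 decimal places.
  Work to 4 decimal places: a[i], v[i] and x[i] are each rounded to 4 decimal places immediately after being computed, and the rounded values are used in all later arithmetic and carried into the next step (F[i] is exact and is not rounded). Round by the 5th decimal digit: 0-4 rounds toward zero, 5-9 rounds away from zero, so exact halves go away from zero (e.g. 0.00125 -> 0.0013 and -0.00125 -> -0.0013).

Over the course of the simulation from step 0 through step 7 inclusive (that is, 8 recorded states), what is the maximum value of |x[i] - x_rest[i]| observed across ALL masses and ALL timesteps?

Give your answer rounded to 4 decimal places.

Step 0: x=[4.0000 7.0000 8.0000 13.0000] v=[0.0000 0.0000 0.0000 1.0000]
Step 1: x=[3.8400 6.8400 8.6400 12.8800] v=[-0.8000 -0.8000 3.2000 -0.6000]
Step 2: x=[3.5456 6.5840 9.6704 12.5616] v=[-1.4720 -1.2800 5.1520 -1.5920]
Step 3: x=[3.1700 6.3318 10.6696 12.2606] v=[-1.8778 -1.2608 4.9958 -1.5050]
Step 4: x=[2.7931 6.1737 11.2293 12.1850] v=[-1.8844 -0.7904 2.7984 -0.3778]
Step 5: x=[2.5102 6.1496 11.1330 12.4365] v=[-1.4144 -0.1204 -0.4815 1.2576]
Step 6: x=[2.4080 6.2330 10.4479 12.9595] v=[-0.5110 0.4172 -3.4254 2.6148]
Step 7: x=[2.5325 6.3476 9.4903 13.5606] v=[0.6226 0.5732 -4.7880 3.0055]
Max displacement = 2.2293

Answer: 2.2293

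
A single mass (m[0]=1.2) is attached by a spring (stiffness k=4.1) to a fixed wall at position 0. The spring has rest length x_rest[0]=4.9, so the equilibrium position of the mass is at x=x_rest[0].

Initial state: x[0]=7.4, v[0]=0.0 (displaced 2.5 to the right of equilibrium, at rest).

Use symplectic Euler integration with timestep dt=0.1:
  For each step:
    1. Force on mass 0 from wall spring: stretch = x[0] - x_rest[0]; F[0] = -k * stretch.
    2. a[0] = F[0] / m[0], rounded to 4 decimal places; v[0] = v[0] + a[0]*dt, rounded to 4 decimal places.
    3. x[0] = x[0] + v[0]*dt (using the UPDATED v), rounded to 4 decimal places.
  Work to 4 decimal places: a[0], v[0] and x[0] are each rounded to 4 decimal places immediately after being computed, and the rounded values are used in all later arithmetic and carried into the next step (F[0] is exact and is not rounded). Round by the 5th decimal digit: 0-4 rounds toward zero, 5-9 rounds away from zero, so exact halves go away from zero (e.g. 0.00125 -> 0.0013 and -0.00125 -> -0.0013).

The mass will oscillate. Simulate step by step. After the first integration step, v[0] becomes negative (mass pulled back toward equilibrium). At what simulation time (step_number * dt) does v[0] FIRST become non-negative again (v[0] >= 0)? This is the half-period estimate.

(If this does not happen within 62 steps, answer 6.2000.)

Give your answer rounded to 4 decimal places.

Step 0: x=[7.4000] v=[0.0000]
Step 1: x=[7.3146] v=[-0.8542]
Step 2: x=[7.1467] v=[-1.6792]
Step 3: x=[6.9020] v=[-2.4468]
Step 4: x=[6.5889] v=[-3.1308]
Step 5: x=[6.2181] v=[-3.7078]
Step 6: x=[5.8023] v=[-4.1582]
Step 7: x=[5.3557] v=[-4.4665]
Step 8: x=[4.8935] v=[-4.6222]
Step 9: x=[4.4315] v=[-4.6200]
Step 10: x=[3.9855] v=[-4.4599]
Step 11: x=[3.5708] v=[-4.1475]
Step 12: x=[3.2015] v=[-3.6934]
Step 13: x=[2.8902] v=[-3.1131]
Step 14: x=[2.6476] v=[-2.4264]
Step 15: x=[2.4819] v=[-1.6568]
Step 16: x=[2.3988] v=[-0.8306]
Step 17: x=[2.4012] v=[0.0240]
First v>=0 after going negative at step 17, time=1.7000

Answer: 1.7000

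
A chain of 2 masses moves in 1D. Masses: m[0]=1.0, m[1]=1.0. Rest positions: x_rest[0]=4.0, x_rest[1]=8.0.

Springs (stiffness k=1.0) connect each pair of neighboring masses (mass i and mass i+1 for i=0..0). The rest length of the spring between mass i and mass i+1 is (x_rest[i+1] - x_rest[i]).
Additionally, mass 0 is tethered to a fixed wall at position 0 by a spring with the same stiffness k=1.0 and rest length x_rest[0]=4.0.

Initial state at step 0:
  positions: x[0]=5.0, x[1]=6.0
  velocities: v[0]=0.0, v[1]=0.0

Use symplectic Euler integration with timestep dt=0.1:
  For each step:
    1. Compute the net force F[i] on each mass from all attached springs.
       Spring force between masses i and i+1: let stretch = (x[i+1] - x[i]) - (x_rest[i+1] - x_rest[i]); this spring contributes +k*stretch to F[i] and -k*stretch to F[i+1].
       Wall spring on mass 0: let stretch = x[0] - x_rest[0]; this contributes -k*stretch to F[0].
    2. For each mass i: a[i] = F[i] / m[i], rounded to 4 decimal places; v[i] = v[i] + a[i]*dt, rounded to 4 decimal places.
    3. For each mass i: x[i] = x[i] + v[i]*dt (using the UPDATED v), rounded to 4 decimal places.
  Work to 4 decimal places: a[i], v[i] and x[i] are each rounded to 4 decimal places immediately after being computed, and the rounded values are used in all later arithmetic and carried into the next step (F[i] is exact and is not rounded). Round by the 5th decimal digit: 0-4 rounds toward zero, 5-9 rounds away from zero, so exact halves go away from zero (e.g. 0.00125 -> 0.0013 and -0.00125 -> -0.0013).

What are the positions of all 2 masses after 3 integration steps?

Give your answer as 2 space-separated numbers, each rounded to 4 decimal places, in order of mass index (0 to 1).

Answer: 4.7655 6.1765

Derivation:
Step 0: x=[5.0000 6.0000] v=[0.0000 0.0000]
Step 1: x=[4.9600 6.0300] v=[-0.4000 0.3000]
Step 2: x=[4.8811 6.0893] v=[-0.7890 0.5930]
Step 3: x=[4.7655 6.1765] v=[-1.1563 0.8722]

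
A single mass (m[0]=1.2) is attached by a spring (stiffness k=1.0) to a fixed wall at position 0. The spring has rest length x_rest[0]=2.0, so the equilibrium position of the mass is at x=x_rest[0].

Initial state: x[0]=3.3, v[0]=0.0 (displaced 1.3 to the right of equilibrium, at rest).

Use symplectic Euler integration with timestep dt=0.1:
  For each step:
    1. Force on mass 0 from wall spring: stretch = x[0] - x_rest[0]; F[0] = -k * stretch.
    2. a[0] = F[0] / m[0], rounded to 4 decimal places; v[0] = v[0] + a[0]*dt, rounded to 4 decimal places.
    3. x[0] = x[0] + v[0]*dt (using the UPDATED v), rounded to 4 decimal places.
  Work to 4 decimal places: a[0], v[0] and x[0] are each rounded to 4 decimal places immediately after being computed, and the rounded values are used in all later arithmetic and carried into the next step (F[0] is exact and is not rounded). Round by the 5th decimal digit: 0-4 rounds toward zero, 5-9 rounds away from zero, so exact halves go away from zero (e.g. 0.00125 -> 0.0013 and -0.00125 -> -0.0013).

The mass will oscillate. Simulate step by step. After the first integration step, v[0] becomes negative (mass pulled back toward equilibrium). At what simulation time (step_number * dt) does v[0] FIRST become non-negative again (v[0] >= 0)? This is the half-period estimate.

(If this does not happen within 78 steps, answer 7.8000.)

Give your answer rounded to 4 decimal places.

Step 0: x=[3.3000] v=[0.0000]
Step 1: x=[3.2892] v=[-0.1083]
Step 2: x=[3.2676] v=[-0.2157]
Step 3: x=[3.2355] v=[-0.3213]
Step 4: x=[3.1931] v=[-0.4243]
Step 5: x=[3.1407] v=[-0.5237]
Step 6: x=[3.0788] v=[-0.6188]
Step 7: x=[3.0079] v=[-0.7087]
Step 8: x=[2.9286] v=[-0.7927]
Step 9: x=[2.8416] v=[-0.8701]
Step 10: x=[2.7476] v=[-0.9402]
Step 11: x=[2.6474] v=[-1.0025]
Step 12: x=[2.5418] v=[-1.0565]
Step 13: x=[2.4316] v=[-1.1017]
Step 14: x=[2.3178] v=[-1.1377]
Step 15: x=[2.2014] v=[-1.1642]
Step 16: x=[2.0833] v=[-1.1810]
Step 17: x=[1.9645] v=[-1.1879]
Step 18: x=[1.8460] v=[-1.1849]
Step 19: x=[1.7288] v=[-1.1721]
Step 20: x=[1.6139] v=[-1.1495]
Step 21: x=[1.5022] v=[-1.1173]
Step 22: x=[1.3946] v=[-1.0758]
Step 23: x=[1.2921] v=[-1.0254]
Step 24: x=[1.1955] v=[-0.9664]
Step 25: x=[1.1056] v=[-0.8994]
Step 26: x=[1.0231] v=[-0.8249]
Step 27: x=[0.9488] v=[-0.7435]
Step 28: x=[0.8832] v=[-0.6559]
Step 29: x=[0.8269] v=[-0.5628]
Step 30: x=[0.7804] v=[-0.4650]
Step 31: x=[0.7441] v=[-0.3634]
Step 32: x=[0.7182] v=[-0.2587]
Step 33: x=[0.7030] v=[-0.1519]
Step 34: x=[0.6986] v=[-0.0438]
Step 35: x=[0.7051] v=[0.0647]
First v>=0 after going negative at step 35, time=3.5000

Answer: 3.5000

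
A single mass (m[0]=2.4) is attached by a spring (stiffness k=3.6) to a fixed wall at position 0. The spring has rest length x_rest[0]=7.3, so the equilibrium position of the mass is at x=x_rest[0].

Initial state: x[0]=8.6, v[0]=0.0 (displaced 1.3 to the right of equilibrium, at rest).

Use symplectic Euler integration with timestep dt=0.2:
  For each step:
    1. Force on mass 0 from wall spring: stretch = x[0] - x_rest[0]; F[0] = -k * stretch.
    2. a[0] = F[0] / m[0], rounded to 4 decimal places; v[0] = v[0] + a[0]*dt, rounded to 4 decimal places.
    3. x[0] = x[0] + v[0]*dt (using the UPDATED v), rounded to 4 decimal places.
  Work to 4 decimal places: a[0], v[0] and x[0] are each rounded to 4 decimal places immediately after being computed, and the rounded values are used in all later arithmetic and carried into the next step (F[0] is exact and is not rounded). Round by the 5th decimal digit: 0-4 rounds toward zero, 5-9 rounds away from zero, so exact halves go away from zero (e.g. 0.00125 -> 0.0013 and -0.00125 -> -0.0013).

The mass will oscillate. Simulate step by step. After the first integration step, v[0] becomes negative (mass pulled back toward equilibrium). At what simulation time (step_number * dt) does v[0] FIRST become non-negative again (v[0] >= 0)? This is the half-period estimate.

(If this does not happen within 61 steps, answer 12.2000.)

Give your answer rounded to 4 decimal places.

Step 0: x=[8.6000] v=[0.0000]
Step 1: x=[8.5220] v=[-0.3900]
Step 2: x=[8.3707] v=[-0.7566]
Step 3: x=[8.1551] v=[-1.0778]
Step 4: x=[7.8882] v=[-1.3343]
Step 5: x=[7.5860] v=[-1.5108]
Step 6: x=[7.2667] v=[-1.5966]
Step 7: x=[6.9494] v=[-1.5866]
Step 8: x=[6.6531] v=[-1.4814]
Step 9: x=[6.3956] v=[-1.2873]
Step 10: x=[6.1924] v=[-1.0160]
Step 11: x=[6.0557] v=[-0.6837]
Step 12: x=[5.9936] v=[-0.3104]
Step 13: x=[6.0099] v=[0.0815]
First v>=0 after going negative at step 13, time=2.6000

Answer: 2.6000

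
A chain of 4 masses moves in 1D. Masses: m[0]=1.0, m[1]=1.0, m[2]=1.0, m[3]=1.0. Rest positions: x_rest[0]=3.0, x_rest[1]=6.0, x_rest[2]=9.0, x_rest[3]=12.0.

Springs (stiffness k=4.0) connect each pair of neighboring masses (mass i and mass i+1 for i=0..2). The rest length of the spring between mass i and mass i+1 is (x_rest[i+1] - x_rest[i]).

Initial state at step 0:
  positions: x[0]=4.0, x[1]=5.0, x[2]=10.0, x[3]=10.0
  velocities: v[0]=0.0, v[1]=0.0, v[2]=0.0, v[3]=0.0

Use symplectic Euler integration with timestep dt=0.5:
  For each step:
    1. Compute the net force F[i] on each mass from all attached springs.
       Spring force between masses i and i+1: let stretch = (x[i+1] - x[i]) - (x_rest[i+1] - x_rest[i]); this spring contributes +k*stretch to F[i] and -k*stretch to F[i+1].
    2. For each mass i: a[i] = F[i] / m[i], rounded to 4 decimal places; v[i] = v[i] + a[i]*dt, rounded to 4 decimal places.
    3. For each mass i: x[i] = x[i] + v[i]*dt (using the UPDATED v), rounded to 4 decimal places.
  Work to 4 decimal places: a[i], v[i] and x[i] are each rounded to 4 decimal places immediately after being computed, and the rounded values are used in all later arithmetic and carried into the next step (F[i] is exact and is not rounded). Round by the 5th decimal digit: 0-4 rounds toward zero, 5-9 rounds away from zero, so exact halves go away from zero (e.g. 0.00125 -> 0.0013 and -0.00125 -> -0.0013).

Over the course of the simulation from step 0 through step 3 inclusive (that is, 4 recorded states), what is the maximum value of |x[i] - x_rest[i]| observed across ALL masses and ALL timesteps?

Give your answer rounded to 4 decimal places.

Step 0: x=[4.0000 5.0000 10.0000 10.0000] v=[0.0000 0.0000 0.0000 0.0000]
Step 1: x=[2.0000 9.0000 5.0000 13.0000] v=[-4.0000 8.0000 -10.0000 6.0000]
Step 2: x=[4.0000 2.0000 12.0000 11.0000] v=[4.0000 -14.0000 14.0000 -4.0000]
Step 3: x=[1.0000 7.0000 8.0000 13.0000] v=[-6.0000 10.0000 -8.0000 4.0000]
Max displacement = 4.0000

Answer: 4.0000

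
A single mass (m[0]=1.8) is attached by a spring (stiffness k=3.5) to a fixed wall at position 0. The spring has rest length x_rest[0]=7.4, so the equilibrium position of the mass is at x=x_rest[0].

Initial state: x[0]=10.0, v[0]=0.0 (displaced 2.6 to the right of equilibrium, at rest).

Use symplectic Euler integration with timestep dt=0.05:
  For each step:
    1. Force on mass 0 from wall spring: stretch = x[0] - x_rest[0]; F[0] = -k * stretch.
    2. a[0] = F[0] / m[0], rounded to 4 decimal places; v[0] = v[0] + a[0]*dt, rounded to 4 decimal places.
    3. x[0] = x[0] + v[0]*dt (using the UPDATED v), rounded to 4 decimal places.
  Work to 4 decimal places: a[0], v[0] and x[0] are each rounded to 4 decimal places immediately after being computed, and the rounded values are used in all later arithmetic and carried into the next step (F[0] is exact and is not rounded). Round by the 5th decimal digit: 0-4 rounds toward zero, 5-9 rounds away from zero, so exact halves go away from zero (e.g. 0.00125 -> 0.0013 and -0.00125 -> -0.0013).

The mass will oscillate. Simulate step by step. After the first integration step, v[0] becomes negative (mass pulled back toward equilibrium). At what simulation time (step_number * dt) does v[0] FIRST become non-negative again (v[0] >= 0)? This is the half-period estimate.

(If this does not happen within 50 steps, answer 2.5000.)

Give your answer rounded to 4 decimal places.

Answer: 2.3000

Derivation:
Step 0: x=[10.0000] v=[0.0000]
Step 1: x=[9.9874] v=[-0.2528]
Step 2: x=[9.9622] v=[-0.5044]
Step 3: x=[9.9245] v=[-0.7535]
Step 4: x=[9.8746] v=[-0.9989]
Step 5: x=[9.8126] v=[-1.2395]
Step 6: x=[9.7389] v=[-1.4741]
Step 7: x=[9.6538] v=[-1.7015]
Step 8: x=[9.5578] v=[-1.9206]
Step 9: x=[9.4513] v=[-2.1304]
Step 10: x=[9.3348] v=[-2.3298]
Step 11: x=[9.2089] v=[-2.5179]
Step 12: x=[9.0742] v=[-2.6938]
Step 13: x=[8.9314] v=[-2.8566]
Step 14: x=[8.7811] v=[-3.0055]
Step 15: x=[8.6241] v=[-3.1398]
Step 16: x=[8.4612] v=[-3.2588]
Step 17: x=[8.2931] v=[-3.3620]
Step 18: x=[8.1207] v=[-3.4488]
Step 19: x=[7.9448] v=[-3.5189]
Step 20: x=[7.7662] v=[-3.5719]
Step 21: x=[7.5858] v=[-3.6075]
Step 22: x=[7.4045] v=[-3.6256]
Step 23: x=[7.2232] v=[-3.6260]
Step 24: x=[7.0428] v=[-3.6088]
Step 25: x=[6.8641] v=[-3.5741]
Step 26: x=[6.6880] v=[-3.5220]
Step 27: x=[6.5154] v=[-3.4528]
Step 28: x=[6.3471] v=[-3.3668]
Step 29: x=[6.1839] v=[-3.2644]
Step 30: x=[6.0266] v=[-3.1462]
Step 31: x=[5.8760] v=[-3.0127]
Step 32: x=[5.7328] v=[-2.8645]
Step 33: x=[5.5977] v=[-2.7024]
Step 34: x=[5.4713] v=[-2.5272]
Step 35: x=[5.3543] v=[-2.3397]
Step 36: x=[5.2473] v=[-2.1408]
Step 37: x=[5.1507] v=[-1.9315]
Step 38: x=[5.0651] v=[-1.7128]
Step 39: x=[4.9908] v=[-1.4858]
Step 40: x=[4.9282] v=[-1.2516]
Step 41: x=[4.8776] v=[-1.0113]
Step 42: x=[4.8393] v=[-0.7661]
Step 43: x=[4.8134] v=[-0.5171]
Step 44: x=[4.8001] v=[-0.2656]
Step 45: x=[4.7995] v=[-0.0128]
Step 46: x=[4.8115] v=[0.2400]
First v>=0 after going negative at step 46, time=2.3000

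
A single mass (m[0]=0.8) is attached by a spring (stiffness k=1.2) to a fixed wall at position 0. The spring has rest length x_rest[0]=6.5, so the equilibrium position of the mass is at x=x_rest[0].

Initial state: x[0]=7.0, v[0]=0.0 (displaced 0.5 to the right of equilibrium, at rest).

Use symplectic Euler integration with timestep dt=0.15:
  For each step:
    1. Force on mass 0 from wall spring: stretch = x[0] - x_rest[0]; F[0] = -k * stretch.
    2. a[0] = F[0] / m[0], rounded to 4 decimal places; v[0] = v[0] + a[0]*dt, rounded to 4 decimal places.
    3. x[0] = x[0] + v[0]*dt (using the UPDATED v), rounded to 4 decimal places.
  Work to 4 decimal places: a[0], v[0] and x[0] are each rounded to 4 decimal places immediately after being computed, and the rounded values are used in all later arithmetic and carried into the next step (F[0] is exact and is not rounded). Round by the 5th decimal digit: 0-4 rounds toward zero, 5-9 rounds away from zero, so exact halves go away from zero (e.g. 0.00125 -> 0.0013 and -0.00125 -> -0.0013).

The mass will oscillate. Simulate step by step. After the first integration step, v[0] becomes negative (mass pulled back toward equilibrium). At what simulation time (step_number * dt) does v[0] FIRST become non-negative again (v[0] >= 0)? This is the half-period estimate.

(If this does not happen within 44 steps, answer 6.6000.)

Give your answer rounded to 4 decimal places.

Step 0: x=[7.0000] v=[0.0000]
Step 1: x=[6.9831] v=[-0.1125]
Step 2: x=[6.9499] v=[-0.2212]
Step 3: x=[6.9015] v=[-0.3224]
Step 4: x=[6.8396] v=[-0.4127]
Step 5: x=[6.7662] v=[-0.4891]
Step 6: x=[6.6839] v=[-0.5490]
Step 7: x=[6.5953] v=[-0.5904]
Step 8: x=[6.5035] v=[-0.6119]
Step 9: x=[6.4116] v=[-0.6127]
Step 10: x=[6.3227] v=[-0.5928]
Step 11: x=[6.2398] v=[-0.5529]
Step 12: x=[6.1656] v=[-0.4944]
Step 13: x=[6.1027] v=[-0.4192]
Step 14: x=[6.0532] v=[-0.3298]
Step 15: x=[6.0188] v=[-0.2293]
Step 16: x=[6.0007] v=[-0.1210]
Step 17: x=[5.9994] v=[-0.0087]
Step 18: x=[6.0150] v=[0.1039]
First v>=0 after going negative at step 18, time=2.7000

Answer: 2.7000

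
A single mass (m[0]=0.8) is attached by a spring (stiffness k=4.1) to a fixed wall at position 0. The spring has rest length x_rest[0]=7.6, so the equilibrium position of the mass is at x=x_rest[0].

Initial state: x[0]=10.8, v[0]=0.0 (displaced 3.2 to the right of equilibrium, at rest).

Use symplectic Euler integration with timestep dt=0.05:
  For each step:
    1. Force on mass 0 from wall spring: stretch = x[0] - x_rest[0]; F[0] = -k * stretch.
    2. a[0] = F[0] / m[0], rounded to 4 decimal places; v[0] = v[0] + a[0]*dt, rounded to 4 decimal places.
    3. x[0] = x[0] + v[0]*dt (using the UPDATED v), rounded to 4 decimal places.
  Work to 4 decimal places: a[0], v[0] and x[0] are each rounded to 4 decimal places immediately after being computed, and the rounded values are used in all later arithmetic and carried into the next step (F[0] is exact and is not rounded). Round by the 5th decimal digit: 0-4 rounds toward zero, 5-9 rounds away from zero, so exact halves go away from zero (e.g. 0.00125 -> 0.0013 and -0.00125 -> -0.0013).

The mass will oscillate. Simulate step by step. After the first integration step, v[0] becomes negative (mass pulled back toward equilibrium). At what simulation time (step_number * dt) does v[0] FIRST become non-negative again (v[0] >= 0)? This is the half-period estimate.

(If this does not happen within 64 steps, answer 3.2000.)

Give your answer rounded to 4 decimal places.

Step 0: x=[10.8000] v=[0.0000]
Step 1: x=[10.7590] v=[-0.8200]
Step 2: x=[10.6775] v=[-1.6295]
Step 3: x=[10.5566] v=[-2.4181]
Step 4: x=[10.3978] v=[-3.1757]
Step 5: x=[10.2032] v=[-3.8926]
Step 6: x=[9.9752] v=[-4.5597]
Step 7: x=[9.7168] v=[-5.1683]
Step 8: x=[9.4313] v=[-5.7107]
Step 9: x=[9.1223] v=[-6.1800]
Step 10: x=[8.7938] v=[-6.5701]
Step 11: x=[8.4500] v=[-6.8760]
Step 12: x=[8.0953] v=[-7.0938]
Step 13: x=[7.7343] v=[-7.2207]
Step 14: x=[7.3715] v=[-7.2551]
Step 15: x=[7.0117] v=[-7.1965]
Step 16: x=[6.6594] v=[-7.0458]
Step 17: x=[6.3192] v=[-6.8048]
Step 18: x=[5.9954] v=[-6.4766]
Step 19: x=[5.6921] v=[-6.0654]
Step 20: x=[5.4133] v=[-5.5765]
Step 21: x=[5.1625] v=[-5.0162]
Step 22: x=[4.9429] v=[-4.3916]
Step 23: x=[4.7574] v=[-3.7107]
Step 24: x=[4.6083] v=[-2.9823]
Step 25: x=[4.4975] v=[-2.2157]
Step 26: x=[4.4265] v=[-1.4207]
Step 27: x=[4.3961] v=[-0.6075]
Step 28: x=[4.4068] v=[0.2135]
First v>=0 after going negative at step 28, time=1.4000

Answer: 1.4000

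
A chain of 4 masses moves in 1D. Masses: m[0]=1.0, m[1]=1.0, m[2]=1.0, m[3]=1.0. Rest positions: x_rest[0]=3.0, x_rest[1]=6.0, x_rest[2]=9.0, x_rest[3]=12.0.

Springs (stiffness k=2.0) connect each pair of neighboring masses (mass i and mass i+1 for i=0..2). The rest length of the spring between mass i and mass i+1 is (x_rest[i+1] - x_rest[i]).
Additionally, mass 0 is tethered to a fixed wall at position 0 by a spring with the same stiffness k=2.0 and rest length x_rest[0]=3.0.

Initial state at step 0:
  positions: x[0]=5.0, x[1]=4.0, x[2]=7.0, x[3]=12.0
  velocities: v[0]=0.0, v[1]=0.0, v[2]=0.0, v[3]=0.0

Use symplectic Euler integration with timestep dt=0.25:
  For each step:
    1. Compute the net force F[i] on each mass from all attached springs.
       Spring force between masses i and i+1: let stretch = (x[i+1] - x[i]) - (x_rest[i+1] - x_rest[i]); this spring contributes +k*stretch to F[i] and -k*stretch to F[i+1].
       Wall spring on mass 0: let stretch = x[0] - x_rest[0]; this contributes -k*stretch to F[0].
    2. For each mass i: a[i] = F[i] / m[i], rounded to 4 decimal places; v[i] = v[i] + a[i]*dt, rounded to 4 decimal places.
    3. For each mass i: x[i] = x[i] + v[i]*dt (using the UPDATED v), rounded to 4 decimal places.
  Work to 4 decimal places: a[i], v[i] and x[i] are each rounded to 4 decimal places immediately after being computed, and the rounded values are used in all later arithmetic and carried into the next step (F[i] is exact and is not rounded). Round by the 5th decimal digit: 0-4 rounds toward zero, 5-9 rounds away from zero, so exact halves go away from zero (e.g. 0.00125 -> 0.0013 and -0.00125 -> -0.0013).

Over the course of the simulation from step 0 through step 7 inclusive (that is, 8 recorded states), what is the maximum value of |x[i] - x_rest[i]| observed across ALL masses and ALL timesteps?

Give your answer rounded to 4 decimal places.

Answer: 2.6409

Derivation:
Step 0: x=[5.0000 4.0000 7.0000 12.0000] v=[0.0000 0.0000 0.0000 0.0000]
Step 1: x=[4.2500 4.5000 7.2500 11.7500] v=[-3.0000 2.0000 1.0000 -1.0000]
Step 2: x=[3.0000 5.3125 7.7188 11.3125] v=[-5.0000 3.2500 1.8750 -1.7500]
Step 3: x=[1.6641 6.1367 8.3360 10.8008] v=[-5.3438 3.2969 2.4687 -2.0469]
Step 4: x=[0.6792 6.6768 8.9864 10.3560] v=[-3.9396 2.1603 2.6015 -1.7793]
Step 5: x=[0.3591 6.7559 9.5193 10.1150] v=[-1.2804 0.3163 2.1315 -0.9641]
Step 6: x=[0.7937 6.3808 9.7812 10.1745] v=[1.7385 -1.5004 1.0477 0.2381]
Step 7: x=[1.8275 5.7324 9.6672 10.5599] v=[4.1352 -2.5938 -0.4559 1.5415]
Max displacement = 2.6409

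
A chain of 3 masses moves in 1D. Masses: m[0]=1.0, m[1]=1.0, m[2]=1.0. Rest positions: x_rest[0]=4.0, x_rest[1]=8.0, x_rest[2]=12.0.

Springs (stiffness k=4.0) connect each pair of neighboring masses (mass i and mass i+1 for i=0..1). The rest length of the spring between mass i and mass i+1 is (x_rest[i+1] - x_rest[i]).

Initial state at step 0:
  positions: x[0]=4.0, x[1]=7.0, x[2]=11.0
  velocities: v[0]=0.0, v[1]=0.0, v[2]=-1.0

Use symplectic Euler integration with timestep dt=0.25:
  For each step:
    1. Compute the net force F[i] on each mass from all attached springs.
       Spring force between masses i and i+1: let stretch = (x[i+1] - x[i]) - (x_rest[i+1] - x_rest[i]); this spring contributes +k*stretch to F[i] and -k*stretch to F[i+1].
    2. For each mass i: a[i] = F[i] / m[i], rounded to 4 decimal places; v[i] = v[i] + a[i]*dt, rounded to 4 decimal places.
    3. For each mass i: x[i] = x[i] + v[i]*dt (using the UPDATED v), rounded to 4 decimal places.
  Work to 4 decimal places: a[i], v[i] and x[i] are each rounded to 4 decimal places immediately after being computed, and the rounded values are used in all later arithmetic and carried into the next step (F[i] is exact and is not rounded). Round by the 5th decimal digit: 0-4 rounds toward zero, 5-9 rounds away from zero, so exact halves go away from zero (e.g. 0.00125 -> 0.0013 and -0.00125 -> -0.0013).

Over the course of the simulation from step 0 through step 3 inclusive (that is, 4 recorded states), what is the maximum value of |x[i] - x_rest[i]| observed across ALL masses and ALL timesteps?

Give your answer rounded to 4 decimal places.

Step 0: x=[4.0000 7.0000 11.0000] v=[0.0000 0.0000 -1.0000]
Step 1: x=[3.7500 7.2500 10.7500] v=[-1.0000 1.0000 -1.0000]
Step 2: x=[3.3750 7.5000 10.6250] v=[-1.5000 1.0000 -0.5000]
Step 3: x=[3.0313 7.5000 10.7188] v=[-1.3750 0.0000 0.3750]
Max displacement = 1.3750

Answer: 1.3750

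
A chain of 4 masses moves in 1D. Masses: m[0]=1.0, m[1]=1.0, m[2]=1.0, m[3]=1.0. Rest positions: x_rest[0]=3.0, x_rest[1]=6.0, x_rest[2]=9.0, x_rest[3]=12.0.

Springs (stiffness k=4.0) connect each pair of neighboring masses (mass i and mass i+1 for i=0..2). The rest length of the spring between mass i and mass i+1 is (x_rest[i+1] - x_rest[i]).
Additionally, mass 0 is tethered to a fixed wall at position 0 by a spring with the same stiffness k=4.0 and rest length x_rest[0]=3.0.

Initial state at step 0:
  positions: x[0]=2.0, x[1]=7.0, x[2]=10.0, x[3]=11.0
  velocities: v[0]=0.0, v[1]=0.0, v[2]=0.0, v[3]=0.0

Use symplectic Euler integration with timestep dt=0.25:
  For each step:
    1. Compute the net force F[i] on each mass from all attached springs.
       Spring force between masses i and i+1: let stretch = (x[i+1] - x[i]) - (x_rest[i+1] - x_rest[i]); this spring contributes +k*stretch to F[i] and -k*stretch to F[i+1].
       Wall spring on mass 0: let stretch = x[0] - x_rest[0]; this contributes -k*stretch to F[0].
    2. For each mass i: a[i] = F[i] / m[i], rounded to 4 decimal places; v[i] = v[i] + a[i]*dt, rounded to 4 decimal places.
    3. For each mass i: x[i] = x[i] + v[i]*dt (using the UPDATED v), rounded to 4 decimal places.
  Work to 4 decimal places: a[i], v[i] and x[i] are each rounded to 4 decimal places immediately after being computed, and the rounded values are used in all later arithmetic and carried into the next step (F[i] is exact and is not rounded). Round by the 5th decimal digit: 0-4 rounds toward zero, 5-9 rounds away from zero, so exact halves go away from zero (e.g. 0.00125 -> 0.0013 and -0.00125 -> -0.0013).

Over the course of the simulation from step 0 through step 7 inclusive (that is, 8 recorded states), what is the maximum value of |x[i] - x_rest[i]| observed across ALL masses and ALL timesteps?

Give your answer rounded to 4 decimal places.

Step 0: x=[2.0000 7.0000 10.0000 11.0000] v=[0.0000 0.0000 0.0000 0.0000]
Step 1: x=[2.7500 6.5000 9.5000 11.5000] v=[3.0000 -2.0000 -2.0000 2.0000]
Step 2: x=[3.7500 5.8125 8.7500 12.2500] v=[4.0000 -2.7500 -3.0000 3.0000]
Step 3: x=[4.3281 5.3438 8.1406 12.8750] v=[2.3125 -1.8750 -2.4375 2.5000]
Step 4: x=[4.0781 5.3203 8.0156 13.0664] v=[-0.9999 -0.0939 -0.4999 0.7656]
Step 5: x=[3.1192 5.6601 8.4795 12.7451] v=[-3.8358 1.3592 1.8556 -1.2852]
Step 6: x=[2.0157 6.0695 9.3050 12.1074] v=[-4.4141 1.6377 3.3018 -2.5508]
Step 7: x=[1.4217 6.2744 10.0222 11.5191] v=[-2.3760 0.8194 2.8687 -2.3532]
Max displacement = 1.5783

Answer: 1.5783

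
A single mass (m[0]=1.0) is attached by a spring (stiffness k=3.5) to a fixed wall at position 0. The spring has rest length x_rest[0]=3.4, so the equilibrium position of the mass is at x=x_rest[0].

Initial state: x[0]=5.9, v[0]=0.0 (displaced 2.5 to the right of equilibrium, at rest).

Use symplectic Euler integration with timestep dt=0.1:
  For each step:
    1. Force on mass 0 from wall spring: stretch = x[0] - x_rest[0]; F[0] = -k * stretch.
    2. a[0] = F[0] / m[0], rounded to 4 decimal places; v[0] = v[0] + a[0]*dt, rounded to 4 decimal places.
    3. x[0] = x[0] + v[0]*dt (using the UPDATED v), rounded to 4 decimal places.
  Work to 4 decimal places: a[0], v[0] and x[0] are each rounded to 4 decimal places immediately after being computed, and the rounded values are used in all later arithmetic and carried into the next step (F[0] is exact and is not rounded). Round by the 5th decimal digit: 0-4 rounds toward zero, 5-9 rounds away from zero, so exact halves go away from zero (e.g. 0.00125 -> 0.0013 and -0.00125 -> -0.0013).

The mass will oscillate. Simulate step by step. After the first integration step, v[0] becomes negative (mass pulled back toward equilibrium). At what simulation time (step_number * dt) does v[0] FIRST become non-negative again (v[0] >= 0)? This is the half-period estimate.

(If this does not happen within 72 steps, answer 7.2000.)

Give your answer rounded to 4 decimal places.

Step 0: x=[5.9000] v=[0.0000]
Step 1: x=[5.8125] v=[-0.8750]
Step 2: x=[5.6406] v=[-1.7194]
Step 3: x=[5.3902] v=[-2.5036]
Step 4: x=[5.0702] v=[-3.2002]
Step 5: x=[4.6917] v=[-3.7848]
Step 6: x=[4.2680] v=[-4.2369]
Step 7: x=[3.8139] v=[-4.5407]
Step 8: x=[3.3453] v=[-4.6856]
Step 9: x=[2.8787] v=[-4.6665]
Step 10: x=[2.4303] v=[-4.4840]
Step 11: x=[2.0158] v=[-4.1446]
Step 12: x=[1.6498] v=[-3.6601]
Step 13: x=[1.3451] v=[-3.0475]
Step 14: x=[1.1123] v=[-2.3283]
Step 15: x=[0.9595] v=[-1.5276]
Step 16: x=[0.8922] v=[-0.6734]
Step 17: x=[0.9126] v=[0.2043]
First v>=0 after going negative at step 17, time=1.7000

Answer: 1.7000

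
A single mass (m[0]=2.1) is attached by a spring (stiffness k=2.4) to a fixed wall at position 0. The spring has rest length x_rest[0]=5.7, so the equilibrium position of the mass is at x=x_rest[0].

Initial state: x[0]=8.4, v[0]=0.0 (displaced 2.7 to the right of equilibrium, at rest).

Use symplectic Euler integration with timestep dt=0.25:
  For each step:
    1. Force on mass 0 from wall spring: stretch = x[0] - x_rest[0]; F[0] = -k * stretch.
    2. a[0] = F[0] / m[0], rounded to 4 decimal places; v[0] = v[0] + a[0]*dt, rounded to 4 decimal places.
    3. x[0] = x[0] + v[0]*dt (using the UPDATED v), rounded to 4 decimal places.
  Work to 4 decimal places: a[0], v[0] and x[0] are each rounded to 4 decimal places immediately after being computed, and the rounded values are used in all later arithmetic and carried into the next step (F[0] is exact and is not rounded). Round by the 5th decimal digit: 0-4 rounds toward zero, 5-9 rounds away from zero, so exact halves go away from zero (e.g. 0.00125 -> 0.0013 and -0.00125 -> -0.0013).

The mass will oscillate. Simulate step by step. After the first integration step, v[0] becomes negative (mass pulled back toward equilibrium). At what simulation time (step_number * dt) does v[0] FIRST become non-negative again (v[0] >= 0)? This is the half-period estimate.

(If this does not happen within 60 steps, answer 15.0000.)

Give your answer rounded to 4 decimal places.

Answer: 3.0000

Derivation:
Step 0: x=[8.4000] v=[0.0000]
Step 1: x=[8.2072] v=[-0.7714]
Step 2: x=[7.8353] v=[-1.4878]
Step 3: x=[7.3108] v=[-2.0979]
Step 4: x=[6.6713] v=[-2.5581]
Step 5: x=[5.9624] v=[-2.8356]
Step 6: x=[5.2348] v=[-2.9106]
Step 7: x=[4.5404] v=[-2.7777]
Step 8: x=[3.9288] v=[-2.4464]
Step 9: x=[3.4437] v=[-1.9404]
Step 10: x=[3.1198] v=[-1.2958]
Step 11: x=[2.9802] v=[-0.5586]
Step 12: x=[3.0348] v=[0.2185]
First v>=0 after going negative at step 12, time=3.0000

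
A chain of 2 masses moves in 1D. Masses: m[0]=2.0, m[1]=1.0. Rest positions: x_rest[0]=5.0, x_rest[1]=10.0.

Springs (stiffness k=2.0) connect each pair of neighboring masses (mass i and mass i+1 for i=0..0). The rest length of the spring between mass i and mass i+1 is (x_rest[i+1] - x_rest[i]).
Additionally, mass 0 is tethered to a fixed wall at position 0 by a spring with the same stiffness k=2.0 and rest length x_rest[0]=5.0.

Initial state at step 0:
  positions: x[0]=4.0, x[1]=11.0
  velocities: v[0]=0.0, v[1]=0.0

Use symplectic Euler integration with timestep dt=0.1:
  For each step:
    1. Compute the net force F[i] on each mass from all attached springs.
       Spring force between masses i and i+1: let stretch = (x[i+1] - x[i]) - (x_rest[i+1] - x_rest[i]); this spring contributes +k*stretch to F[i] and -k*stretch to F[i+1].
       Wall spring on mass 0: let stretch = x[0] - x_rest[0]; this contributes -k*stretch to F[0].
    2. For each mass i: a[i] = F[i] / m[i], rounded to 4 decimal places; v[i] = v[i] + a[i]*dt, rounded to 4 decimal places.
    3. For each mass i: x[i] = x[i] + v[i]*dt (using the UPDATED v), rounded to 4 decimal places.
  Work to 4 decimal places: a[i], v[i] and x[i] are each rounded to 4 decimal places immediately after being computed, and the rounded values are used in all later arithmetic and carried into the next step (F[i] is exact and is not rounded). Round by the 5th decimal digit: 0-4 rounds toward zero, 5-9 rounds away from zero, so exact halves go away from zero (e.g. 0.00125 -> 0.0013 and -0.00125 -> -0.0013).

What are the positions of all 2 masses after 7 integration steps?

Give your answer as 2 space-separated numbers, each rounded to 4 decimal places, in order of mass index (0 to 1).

Answer: 4.7210 10.0466

Derivation:
Step 0: x=[4.0000 11.0000] v=[0.0000 0.0000]
Step 1: x=[4.0300 10.9600] v=[0.3000 -0.4000]
Step 2: x=[4.0890 10.8814] v=[0.5900 -0.7860]
Step 3: x=[4.1750 10.7670] v=[0.8603 -1.1445]
Step 4: x=[4.2852 10.6207] v=[1.1020 -1.4629]
Step 5: x=[4.4159 10.4477] v=[1.3070 -1.7300]
Step 6: x=[4.5628 10.2541] v=[1.4686 -1.9364]
Step 7: x=[4.7210 10.0466] v=[1.5815 -2.0747]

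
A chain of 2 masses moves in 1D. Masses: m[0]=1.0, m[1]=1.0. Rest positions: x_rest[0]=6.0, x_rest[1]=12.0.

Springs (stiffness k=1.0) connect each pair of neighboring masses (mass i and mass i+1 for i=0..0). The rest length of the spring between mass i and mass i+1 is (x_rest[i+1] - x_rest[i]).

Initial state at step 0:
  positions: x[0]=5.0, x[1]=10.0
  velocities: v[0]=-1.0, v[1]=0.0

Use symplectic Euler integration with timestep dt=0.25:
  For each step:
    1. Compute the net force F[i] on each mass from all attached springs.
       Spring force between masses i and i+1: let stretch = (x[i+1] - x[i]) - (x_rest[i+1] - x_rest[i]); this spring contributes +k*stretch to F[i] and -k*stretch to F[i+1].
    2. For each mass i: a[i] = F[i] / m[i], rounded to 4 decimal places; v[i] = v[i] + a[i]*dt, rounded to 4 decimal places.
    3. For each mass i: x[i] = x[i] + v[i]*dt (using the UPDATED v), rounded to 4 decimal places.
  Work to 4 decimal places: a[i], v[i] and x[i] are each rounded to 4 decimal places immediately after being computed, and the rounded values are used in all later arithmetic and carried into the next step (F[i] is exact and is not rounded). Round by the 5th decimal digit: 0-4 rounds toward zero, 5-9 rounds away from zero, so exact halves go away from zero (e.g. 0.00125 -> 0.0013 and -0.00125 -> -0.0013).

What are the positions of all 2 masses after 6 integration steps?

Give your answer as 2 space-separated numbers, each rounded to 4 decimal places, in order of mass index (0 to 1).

Answer: 3.1036 10.3964

Derivation:
Step 0: x=[5.0000 10.0000] v=[-1.0000 0.0000]
Step 1: x=[4.6875 10.0625] v=[-1.2500 0.2500]
Step 2: x=[4.3359 10.1641] v=[-1.4063 0.4063]
Step 3: x=[3.9736 10.2764] v=[-1.4493 0.4493]
Step 4: x=[3.6302 10.3698] v=[-1.3736 0.3736]
Step 5: x=[3.3330 10.4170] v=[-1.1887 0.1887]
Step 6: x=[3.1036 10.3964] v=[-0.9177 -0.0823]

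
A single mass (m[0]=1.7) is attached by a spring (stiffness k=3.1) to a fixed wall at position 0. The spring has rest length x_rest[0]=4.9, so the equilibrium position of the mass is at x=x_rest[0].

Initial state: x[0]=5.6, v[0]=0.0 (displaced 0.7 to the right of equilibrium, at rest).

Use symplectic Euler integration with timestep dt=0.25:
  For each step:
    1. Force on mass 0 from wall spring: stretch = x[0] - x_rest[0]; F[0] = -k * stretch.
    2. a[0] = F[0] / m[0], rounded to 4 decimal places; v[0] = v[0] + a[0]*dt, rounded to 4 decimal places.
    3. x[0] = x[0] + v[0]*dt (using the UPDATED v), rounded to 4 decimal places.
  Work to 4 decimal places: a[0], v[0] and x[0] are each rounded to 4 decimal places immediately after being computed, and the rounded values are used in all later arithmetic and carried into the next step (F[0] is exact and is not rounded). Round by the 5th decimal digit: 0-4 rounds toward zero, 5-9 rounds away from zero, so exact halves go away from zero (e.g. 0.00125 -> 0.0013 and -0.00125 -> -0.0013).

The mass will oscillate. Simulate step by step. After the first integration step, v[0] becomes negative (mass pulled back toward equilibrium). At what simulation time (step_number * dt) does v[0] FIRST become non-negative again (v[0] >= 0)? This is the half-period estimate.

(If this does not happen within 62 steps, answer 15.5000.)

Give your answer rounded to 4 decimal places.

Step 0: x=[5.6000] v=[0.0000]
Step 1: x=[5.5202] v=[-0.3191]
Step 2: x=[5.3697] v=[-0.6019]
Step 3: x=[5.1657] v=[-0.8160]
Step 4: x=[4.9314] v=[-0.9371]
Step 5: x=[4.6936] v=[-0.9514]
Step 6: x=[4.4793] v=[-0.8573]
Step 7: x=[4.3129] v=[-0.6655]
Step 8: x=[4.2134] v=[-0.3979]
Step 9: x=[4.1922] v=[-0.0849]
Step 10: x=[4.2517] v=[0.2378]
First v>=0 after going negative at step 10, time=2.5000

Answer: 2.5000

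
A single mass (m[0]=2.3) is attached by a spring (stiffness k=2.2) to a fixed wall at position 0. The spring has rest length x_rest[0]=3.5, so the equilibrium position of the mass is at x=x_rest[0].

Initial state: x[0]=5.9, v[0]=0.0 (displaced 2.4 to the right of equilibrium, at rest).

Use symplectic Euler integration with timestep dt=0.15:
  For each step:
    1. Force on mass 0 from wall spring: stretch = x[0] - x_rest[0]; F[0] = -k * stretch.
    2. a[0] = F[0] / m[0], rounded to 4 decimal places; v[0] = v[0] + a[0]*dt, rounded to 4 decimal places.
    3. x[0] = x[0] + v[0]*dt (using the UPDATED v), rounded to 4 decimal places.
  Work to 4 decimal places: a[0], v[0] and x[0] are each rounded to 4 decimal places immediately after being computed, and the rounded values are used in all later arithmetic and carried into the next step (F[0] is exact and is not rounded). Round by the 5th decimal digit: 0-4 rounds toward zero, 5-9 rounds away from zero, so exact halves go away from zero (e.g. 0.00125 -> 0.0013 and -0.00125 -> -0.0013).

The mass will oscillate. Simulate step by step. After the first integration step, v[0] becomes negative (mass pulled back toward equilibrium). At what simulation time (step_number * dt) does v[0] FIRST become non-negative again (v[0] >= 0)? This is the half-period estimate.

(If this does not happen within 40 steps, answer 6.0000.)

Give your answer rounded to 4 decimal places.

Answer: 3.3000

Derivation:
Step 0: x=[5.9000] v=[0.0000]
Step 1: x=[5.8483] v=[-0.3444]
Step 2: x=[5.7461] v=[-0.6813]
Step 3: x=[5.5956] v=[-1.0036]
Step 4: x=[5.4000] v=[-1.3043]
Step 5: x=[5.1635] v=[-1.5769]
Step 6: x=[4.8912] v=[-1.8156]
Step 7: x=[4.5889] v=[-2.0152]
Step 8: x=[4.2632] v=[-2.1714]
Step 9: x=[3.9211] v=[-2.2809]
Step 10: x=[3.5699] v=[-2.3413]
Step 11: x=[3.2172] v=[-2.3513]
Step 12: x=[2.8706] v=[-2.3107]
Step 13: x=[2.5375] v=[-2.2204]
Step 14: x=[2.2252] v=[-2.0823]
Step 15: x=[1.9403] v=[-1.8994]
Step 16: x=[1.6890] v=[-1.6756]
Step 17: x=[1.4766] v=[-1.4158]
Step 18: x=[1.3078] v=[-1.1255]
Step 19: x=[1.1862] v=[-0.8110]
Step 20: x=[1.1144] v=[-0.4790]
Step 21: x=[1.0939] v=[-0.1367]
Step 22: x=[1.1252] v=[0.2085]
First v>=0 after going negative at step 22, time=3.3000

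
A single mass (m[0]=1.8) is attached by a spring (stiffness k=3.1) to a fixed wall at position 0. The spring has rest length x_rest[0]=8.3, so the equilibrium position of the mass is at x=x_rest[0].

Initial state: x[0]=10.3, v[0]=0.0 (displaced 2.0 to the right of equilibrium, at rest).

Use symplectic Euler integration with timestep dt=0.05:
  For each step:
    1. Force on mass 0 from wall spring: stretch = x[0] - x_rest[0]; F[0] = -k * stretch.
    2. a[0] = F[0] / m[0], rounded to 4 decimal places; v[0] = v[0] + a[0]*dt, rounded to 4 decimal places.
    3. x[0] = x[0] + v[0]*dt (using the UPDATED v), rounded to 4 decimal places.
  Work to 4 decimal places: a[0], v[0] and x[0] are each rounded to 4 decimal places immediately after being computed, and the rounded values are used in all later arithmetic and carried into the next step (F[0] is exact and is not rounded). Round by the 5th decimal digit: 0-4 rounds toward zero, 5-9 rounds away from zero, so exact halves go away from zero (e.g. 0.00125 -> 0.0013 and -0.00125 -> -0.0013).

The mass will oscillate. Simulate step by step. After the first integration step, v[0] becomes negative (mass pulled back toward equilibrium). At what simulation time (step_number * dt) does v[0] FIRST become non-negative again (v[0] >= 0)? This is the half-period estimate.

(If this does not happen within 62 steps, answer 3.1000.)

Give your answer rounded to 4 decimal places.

Step 0: x=[10.3000] v=[0.0000]
Step 1: x=[10.2914] v=[-0.1722]
Step 2: x=[10.2742] v=[-0.3437]
Step 3: x=[10.2485] v=[-0.5137]
Step 4: x=[10.2144] v=[-0.6815]
Step 5: x=[10.1721] v=[-0.8464]
Step 6: x=[10.1217] v=[-1.0076]
Step 7: x=[10.0635] v=[-1.1645]
Step 8: x=[9.9977] v=[-1.3164]
Step 9: x=[9.9246] v=[-1.4626]
Step 10: x=[9.8445] v=[-1.6025]
Step 11: x=[9.7577] v=[-1.7355]
Step 12: x=[9.6647] v=[-1.8610]
Step 13: x=[9.5658] v=[-1.9785]
Step 14: x=[9.4614] v=[-2.0875]
Step 15: x=[9.3520] v=[-2.1875]
Step 16: x=[9.2381] v=[-2.2781]
Step 17: x=[9.1202] v=[-2.3589]
Step 18: x=[8.9987] v=[-2.4295]
Step 19: x=[8.8742] v=[-2.4897]
Step 20: x=[8.7472] v=[-2.5391]
Step 21: x=[8.6183] v=[-2.5776]
Step 22: x=[8.4881] v=[-2.6050]
Step 23: x=[8.3570] v=[-2.6212]
Step 24: x=[8.2257] v=[-2.6261]
Step 25: x=[8.0947] v=[-2.6197]
Step 26: x=[7.9646] v=[-2.6020]
Step 27: x=[7.8359] v=[-2.5731]
Step 28: x=[7.7092] v=[-2.5331]
Step 29: x=[7.5851] v=[-2.4822]
Step 30: x=[7.4641] v=[-2.4206]
Step 31: x=[7.3467] v=[-2.3486]
Step 32: x=[7.2334] v=[-2.2665]
Step 33: x=[7.1247] v=[-2.1747]
Step 34: x=[7.0210] v=[-2.0735]
Step 35: x=[6.9228] v=[-1.9634]
Step 36: x=[6.8306] v=[-1.8448]
Step 37: x=[6.7447] v=[-1.7183]
Step 38: x=[6.6655] v=[-1.5844]
Step 39: x=[6.5933] v=[-1.4437]
Step 40: x=[6.5285] v=[-1.2967]
Step 41: x=[6.4713] v=[-1.1442]
Step 42: x=[6.4220] v=[-0.9867]
Step 43: x=[6.3808] v=[-0.8250]
Step 44: x=[6.3478] v=[-0.6597]
Step 45: x=[6.3232] v=[-0.4916]
Step 46: x=[6.3071] v=[-0.3214]
Step 47: x=[6.2996] v=[-0.1498]
Step 48: x=[6.3007] v=[0.0225]
First v>=0 after going negative at step 48, time=2.4000

Answer: 2.4000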